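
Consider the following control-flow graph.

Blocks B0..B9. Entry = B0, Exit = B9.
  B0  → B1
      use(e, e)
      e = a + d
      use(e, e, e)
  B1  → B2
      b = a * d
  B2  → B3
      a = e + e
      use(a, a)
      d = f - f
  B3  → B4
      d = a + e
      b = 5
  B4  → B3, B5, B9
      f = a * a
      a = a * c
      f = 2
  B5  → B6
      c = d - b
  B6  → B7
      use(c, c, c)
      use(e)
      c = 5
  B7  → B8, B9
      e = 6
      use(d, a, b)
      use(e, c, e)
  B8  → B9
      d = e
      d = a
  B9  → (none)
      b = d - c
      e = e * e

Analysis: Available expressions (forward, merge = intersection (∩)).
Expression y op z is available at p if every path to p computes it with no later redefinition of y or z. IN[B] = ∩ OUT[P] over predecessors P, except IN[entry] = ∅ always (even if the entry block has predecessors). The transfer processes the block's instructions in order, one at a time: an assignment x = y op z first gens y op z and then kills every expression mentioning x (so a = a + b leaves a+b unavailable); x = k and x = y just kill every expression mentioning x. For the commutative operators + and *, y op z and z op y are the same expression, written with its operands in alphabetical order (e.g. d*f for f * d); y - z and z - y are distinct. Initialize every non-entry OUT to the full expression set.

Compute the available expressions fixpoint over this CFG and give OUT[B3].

Converged values:
  B0:  IN={}  OUT={a+d}
  B1:  IN={a+d}  OUT={a*d, a+d}
  B2:  IN={a*d, a+d}  OUT={e+e, f-f}
  B3:  IN={e+e}  OUT={a+e, e+e}
  B4:  IN={a+e, e+e}  OUT={e+e}
  B5:  IN={e+e}  OUT={d-b, e+e}
  B6:  IN={d-b, e+e}  OUT={d-b, e+e}
  B7:  IN={d-b, e+e}  OUT={d-b}
  B8:  IN={d-b}  OUT={}
  B9:  IN={}  OUT={d-c}

Merge at B3: IN[B3] = OUT[B2] ∩ OUT[B4] = {e+e}
Applying B3's transfer function to that IN value gives OUT[B3] (row B3 above).

Answer: {a+e, e+e}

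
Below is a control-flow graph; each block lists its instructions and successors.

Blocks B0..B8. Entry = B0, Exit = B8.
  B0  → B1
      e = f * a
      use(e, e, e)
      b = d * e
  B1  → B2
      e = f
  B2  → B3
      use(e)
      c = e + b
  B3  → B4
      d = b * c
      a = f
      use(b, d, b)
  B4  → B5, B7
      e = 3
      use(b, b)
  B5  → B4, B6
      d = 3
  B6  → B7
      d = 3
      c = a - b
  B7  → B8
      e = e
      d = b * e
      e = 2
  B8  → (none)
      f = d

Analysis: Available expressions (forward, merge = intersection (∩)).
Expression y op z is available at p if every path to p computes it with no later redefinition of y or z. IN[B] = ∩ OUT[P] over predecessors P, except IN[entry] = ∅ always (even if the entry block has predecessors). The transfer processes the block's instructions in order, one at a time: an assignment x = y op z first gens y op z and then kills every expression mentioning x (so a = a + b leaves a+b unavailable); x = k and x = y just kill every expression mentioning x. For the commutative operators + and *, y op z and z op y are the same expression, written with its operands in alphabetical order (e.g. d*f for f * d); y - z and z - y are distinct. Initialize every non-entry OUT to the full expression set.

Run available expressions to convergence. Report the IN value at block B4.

Converged values:
  B0:  IN={}  OUT={a*f, d*e}
  B1:  IN={a*f, d*e}  OUT={a*f}
  B2:  IN={a*f}  OUT={a*f, b+e}
  B3:  IN={a*f, b+e}  OUT={b*c, b+e}
  B4:  IN={b*c}  OUT={b*c}
  B5:  IN={b*c}  OUT={b*c}
  B6:  IN={b*c}  OUT={a-b}
  B7:  IN={}  OUT={}
  B8:  IN={}  OUT={}

Merge at B4: IN[B4] = OUT[B3] ∩ OUT[B5] = {b*c}

Answer: {b*c}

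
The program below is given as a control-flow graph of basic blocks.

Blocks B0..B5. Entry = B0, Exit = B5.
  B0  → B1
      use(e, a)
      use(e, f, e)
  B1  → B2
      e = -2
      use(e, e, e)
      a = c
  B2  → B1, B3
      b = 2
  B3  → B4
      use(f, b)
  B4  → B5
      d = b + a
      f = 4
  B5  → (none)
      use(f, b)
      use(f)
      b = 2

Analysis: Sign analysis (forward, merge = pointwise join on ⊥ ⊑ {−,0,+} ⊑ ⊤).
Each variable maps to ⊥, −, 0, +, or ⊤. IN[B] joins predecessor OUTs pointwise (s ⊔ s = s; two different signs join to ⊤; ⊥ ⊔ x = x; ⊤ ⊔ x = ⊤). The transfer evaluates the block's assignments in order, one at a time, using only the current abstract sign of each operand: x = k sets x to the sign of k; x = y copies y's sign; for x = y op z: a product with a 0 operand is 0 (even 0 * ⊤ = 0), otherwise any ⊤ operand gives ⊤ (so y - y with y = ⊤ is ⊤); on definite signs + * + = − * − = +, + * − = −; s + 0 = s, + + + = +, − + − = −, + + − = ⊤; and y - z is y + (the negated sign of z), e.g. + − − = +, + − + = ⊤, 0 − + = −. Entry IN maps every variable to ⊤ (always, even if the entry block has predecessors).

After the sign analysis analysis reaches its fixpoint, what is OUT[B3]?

Converged values:
  B0:   IN=(all ⊤)   OUT=(all ⊤)
  B1:   IN=(all ⊤)   OUT={e:-; rest ⊤}
  B2:   IN={e:-; rest ⊤}   OUT={b:+, e:-; rest ⊤}
  B3:   IN={b:+, e:-; rest ⊤}   OUT={b:+, e:-; rest ⊤}
  B4:   IN={b:+, e:-; rest ⊤}   OUT={b:+, e:-, f:+; rest ⊤}
  B5:   IN={b:+, e:-, f:+; rest ⊤}   OUT={b:+, e:-, f:+; rest ⊤}

Merge at B3: IN[B3] = OUT[B2] = {a: ⊤, b: +, c: ⊤, d: ⊤, e: -, f: ⊤}
Applying B3's transfer function to that IN value gives OUT[B3] (row B3 above).

Answer: {a: ⊤, b: +, c: ⊤, d: ⊤, e: -, f: ⊤}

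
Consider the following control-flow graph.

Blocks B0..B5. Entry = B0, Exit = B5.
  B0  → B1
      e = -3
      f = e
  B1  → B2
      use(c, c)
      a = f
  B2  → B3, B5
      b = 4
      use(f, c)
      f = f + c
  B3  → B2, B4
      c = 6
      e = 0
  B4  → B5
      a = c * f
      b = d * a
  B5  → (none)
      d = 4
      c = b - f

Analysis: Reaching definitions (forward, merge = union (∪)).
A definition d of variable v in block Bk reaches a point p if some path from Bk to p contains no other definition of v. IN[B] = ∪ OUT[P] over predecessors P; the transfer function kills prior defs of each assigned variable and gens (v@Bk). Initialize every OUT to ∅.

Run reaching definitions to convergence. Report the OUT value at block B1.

Answer: {a@B1, e@B0, f@B0}

Trace:
Per-block solution:
  B0: | IN={} | OUT={e@B0, f@B0}
  B1: | IN={e@B0, f@B0} | OUT={a@B1, e@B0, f@B0}
  B2: | IN={a@B1, b@B2, c@B3, e@B0, e@B3, f@B0, f@B2} | OUT={a@B1, b@B2, c@B3, e@B0, e@B3, f@B2}
  B3: | IN={a@B1, b@B2, c@B3, e@B0, e@B3, f@B2} | OUT={a@B1, b@B2, c@B3, e@B3, f@B2}
  B4: | IN={a@B1, b@B2, c@B3, e@B3, f@B2} | OUT={a@B4, b@B4, c@B3, e@B3, f@B2}
  B5: | IN={a@B1, a@B4, b@B2, b@B4, c@B3, e@B0, e@B3, f@B2} | OUT={a@B1, a@B4, b@B2, b@B4, c@B5, d@B5, e@B0, e@B3, f@B2}

Merge at B1: IN[B1] = OUT[B0] = {e@B0, f@B0}
Applying B1's transfer function to that IN value gives OUT[B1] (row B1 above).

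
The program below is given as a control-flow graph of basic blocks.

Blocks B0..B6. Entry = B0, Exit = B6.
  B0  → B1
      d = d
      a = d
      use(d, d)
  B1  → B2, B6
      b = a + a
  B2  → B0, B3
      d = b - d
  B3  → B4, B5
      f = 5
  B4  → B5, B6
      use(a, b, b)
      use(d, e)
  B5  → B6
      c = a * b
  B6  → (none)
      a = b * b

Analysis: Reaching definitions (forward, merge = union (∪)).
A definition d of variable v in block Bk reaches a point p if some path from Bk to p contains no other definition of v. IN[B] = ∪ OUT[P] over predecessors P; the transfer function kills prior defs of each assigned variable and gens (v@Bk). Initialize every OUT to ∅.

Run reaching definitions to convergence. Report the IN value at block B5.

Answer: {a@B0, b@B1, d@B2, f@B3}

Trace:
Converged values:
  B0:   IN={a@B0, b@B1, d@B2}   OUT={a@B0, b@B1, d@B0}
  B1:   IN={a@B0, b@B1, d@B0}   OUT={a@B0, b@B1, d@B0}
  B2:   IN={a@B0, b@B1, d@B0}   OUT={a@B0, b@B1, d@B2}
  B3:   IN={a@B0, b@B1, d@B2}   OUT={a@B0, b@B1, d@B2, f@B3}
  B4:   IN={a@B0, b@B1, d@B2, f@B3}   OUT={a@B0, b@B1, d@B2, f@B3}
  B5:   IN={a@B0, b@B1, d@B2, f@B3}   OUT={a@B0, b@B1, c@B5, d@B2, f@B3}
  B6:   IN={a@B0, b@B1, c@B5, d@B0, d@B2, f@B3}   OUT={a@B6, b@B1, c@B5, d@B0, d@B2, f@B3}

Merge at B5: IN[B5] = OUT[B3] ⊔ OUT[B4] = {a@B0, b@B1, d@B2, f@B3}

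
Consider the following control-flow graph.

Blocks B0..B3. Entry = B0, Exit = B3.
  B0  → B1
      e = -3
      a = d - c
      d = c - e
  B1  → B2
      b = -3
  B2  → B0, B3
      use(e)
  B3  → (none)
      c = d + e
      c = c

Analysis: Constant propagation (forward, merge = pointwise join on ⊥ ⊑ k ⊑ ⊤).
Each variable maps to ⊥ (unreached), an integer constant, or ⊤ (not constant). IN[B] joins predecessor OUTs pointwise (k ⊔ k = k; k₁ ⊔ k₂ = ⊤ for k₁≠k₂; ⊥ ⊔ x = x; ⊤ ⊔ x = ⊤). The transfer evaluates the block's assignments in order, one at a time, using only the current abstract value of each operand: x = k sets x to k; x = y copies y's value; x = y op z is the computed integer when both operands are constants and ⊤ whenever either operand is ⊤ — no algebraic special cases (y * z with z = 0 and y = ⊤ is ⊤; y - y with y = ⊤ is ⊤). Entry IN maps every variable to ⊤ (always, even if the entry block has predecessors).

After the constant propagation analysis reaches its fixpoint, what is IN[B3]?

Converged values:
  B0:  IN=(all ⊤)  OUT={e:-3; rest ⊤}
  B1:  IN={e:-3; rest ⊤}  OUT={b:-3, e:-3; rest ⊤}
  B2:  IN={b:-3, e:-3; rest ⊤}  OUT={b:-3, e:-3; rest ⊤}
  B3:  IN={b:-3, e:-3; rest ⊤}  OUT={b:-3, e:-3; rest ⊤}

Merge at B3: IN[B3] = OUT[B2] = {a: ⊤, b: -3, c: ⊤, d: ⊤, e: -3, f: ⊤}

Answer: {a: ⊤, b: -3, c: ⊤, d: ⊤, e: -3, f: ⊤}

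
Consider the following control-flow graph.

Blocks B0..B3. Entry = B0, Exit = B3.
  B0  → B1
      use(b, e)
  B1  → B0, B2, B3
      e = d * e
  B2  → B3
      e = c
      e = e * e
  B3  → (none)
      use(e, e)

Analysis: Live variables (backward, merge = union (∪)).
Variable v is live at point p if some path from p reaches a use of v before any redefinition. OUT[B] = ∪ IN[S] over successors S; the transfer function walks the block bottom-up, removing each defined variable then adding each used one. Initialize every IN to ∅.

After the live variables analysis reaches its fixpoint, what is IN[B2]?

Answer: {c}

Trace:
Per-block solution:
  B0:   IN={b, c, d, e}   OUT={b, c, d, e}
  B1:   IN={b, c, d, e}   OUT={b, c, d, e}
  B2:   IN={c}   OUT={e}
  B3:   IN={e}   OUT={}

Merge at B2: OUT[B2] = IN[B3] = {e}
Applying B2's transfer function to that OUT value gives IN[B2] (row B2 above).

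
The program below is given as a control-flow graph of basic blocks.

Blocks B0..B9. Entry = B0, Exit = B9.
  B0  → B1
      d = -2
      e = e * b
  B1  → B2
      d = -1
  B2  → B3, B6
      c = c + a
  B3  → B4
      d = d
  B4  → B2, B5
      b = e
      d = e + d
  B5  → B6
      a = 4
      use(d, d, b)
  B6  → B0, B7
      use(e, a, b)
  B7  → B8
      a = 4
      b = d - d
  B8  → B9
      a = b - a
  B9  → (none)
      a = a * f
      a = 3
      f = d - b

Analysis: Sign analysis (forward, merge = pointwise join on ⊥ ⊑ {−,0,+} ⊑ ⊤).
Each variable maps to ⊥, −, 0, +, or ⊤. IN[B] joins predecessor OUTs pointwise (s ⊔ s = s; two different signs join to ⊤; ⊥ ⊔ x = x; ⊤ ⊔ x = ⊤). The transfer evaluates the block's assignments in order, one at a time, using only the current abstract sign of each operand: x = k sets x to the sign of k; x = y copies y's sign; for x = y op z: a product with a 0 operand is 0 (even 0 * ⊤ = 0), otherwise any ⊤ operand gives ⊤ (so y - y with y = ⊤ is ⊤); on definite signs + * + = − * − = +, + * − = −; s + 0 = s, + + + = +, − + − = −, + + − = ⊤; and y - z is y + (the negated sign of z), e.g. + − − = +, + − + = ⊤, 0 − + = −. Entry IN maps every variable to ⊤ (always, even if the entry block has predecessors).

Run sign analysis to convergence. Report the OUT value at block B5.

Converged values:
  B0:  IN=(all ⊤)  OUT={d:-; rest ⊤}
  B1:  IN={d:-; rest ⊤}  OUT={d:-; rest ⊤}
  B2:  IN=(all ⊤)  OUT=(all ⊤)
  B3:  IN=(all ⊤)  OUT=(all ⊤)
  B4:  IN=(all ⊤)  OUT=(all ⊤)
  B5:  IN=(all ⊤)  OUT={a:+; rest ⊤}
  B6:  IN=(all ⊤)  OUT=(all ⊤)
  B7:  IN=(all ⊤)  OUT={a:+; rest ⊤}
  B8:  IN={a:+; rest ⊤}  OUT=(all ⊤)
  B9:  IN=(all ⊤)  OUT={a:+; rest ⊤}

Merge at B5: IN[B5] = OUT[B4] = {a: ⊤, b: ⊤, c: ⊤, d: ⊤, e: ⊤, f: ⊤}
Applying B5's transfer function to that IN value gives OUT[B5] (row B5 above).

Answer: {a: +, b: ⊤, c: ⊤, d: ⊤, e: ⊤, f: ⊤}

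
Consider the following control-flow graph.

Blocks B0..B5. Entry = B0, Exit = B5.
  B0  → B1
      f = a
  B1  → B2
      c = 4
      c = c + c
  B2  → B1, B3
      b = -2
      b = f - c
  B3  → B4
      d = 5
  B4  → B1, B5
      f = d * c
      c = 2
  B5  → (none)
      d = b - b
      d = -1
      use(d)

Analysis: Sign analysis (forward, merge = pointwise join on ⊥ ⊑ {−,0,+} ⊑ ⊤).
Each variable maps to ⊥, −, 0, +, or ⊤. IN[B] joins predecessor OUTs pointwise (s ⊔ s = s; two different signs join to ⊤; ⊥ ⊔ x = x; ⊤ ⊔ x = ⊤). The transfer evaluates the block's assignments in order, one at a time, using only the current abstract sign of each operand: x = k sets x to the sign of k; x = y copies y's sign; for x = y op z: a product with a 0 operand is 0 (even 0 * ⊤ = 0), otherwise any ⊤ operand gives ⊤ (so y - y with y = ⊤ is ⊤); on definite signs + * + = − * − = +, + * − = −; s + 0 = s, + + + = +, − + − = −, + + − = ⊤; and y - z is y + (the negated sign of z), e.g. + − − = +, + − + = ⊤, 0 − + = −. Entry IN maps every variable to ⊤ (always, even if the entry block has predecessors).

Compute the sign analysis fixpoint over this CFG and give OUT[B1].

Per-block solution:
  B0:  IN=(all ⊤)  OUT=(all ⊤)
  B1:  IN=(all ⊤)  OUT={c:+; rest ⊤}
  B2:  IN={c:+; rest ⊤}  OUT={c:+; rest ⊤}
  B3:  IN={c:+; rest ⊤}  OUT={c:+, d:+; rest ⊤}
  B4:  IN={c:+, d:+; rest ⊤}  OUT={c:+, d:+, f:+; rest ⊤}
  B5:  IN={c:+, d:+, f:+; rest ⊤}  OUT={c:+, d:-, f:+; rest ⊤}

Merge at B1: IN[B1] = OUT[B0] ⊔ OUT[B2] ⊔ OUT[B4] = {a: ⊤, b: ⊤, c: ⊤, d: ⊤, e: ⊤, f: ⊤}
Applying B1's transfer function to that IN value gives OUT[B1] (row B1 above).

Answer: {a: ⊤, b: ⊤, c: +, d: ⊤, e: ⊤, f: ⊤}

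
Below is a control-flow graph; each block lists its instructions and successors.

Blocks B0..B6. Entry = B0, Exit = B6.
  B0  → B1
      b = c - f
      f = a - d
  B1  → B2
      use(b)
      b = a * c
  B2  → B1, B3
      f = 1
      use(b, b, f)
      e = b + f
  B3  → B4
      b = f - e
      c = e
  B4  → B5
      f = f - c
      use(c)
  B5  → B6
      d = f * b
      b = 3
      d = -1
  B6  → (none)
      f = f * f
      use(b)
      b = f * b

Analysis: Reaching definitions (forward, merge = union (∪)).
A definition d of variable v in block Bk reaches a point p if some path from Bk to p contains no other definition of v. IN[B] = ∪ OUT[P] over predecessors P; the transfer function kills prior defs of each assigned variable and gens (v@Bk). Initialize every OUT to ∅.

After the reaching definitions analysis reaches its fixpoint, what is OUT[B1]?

Converged values:
  B0: | IN={} | OUT={b@B0, f@B0}
  B1: | IN={b@B0, b@B1, e@B2, f@B0, f@B2} | OUT={b@B1, e@B2, f@B0, f@B2}
  B2: | IN={b@B1, e@B2, f@B0, f@B2} | OUT={b@B1, e@B2, f@B2}
  B3: | IN={b@B1, e@B2, f@B2} | OUT={b@B3, c@B3, e@B2, f@B2}
  B4: | IN={b@B3, c@B3, e@B2, f@B2} | OUT={b@B3, c@B3, e@B2, f@B4}
  B5: | IN={b@B3, c@B3, e@B2, f@B4} | OUT={b@B5, c@B3, d@B5, e@B2, f@B4}
  B6: | IN={b@B5, c@B3, d@B5, e@B2, f@B4} | OUT={b@B6, c@B3, d@B5, e@B2, f@B6}

Merge at B1: IN[B1] = OUT[B0] ⊔ OUT[B2] = {b@B0, b@B1, e@B2, f@B0, f@B2}
Applying B1's transfer function to that IN value gives OUT[B1] (row B1 above).

Answer: {b@B1, e@B2, f@B0, f@B2}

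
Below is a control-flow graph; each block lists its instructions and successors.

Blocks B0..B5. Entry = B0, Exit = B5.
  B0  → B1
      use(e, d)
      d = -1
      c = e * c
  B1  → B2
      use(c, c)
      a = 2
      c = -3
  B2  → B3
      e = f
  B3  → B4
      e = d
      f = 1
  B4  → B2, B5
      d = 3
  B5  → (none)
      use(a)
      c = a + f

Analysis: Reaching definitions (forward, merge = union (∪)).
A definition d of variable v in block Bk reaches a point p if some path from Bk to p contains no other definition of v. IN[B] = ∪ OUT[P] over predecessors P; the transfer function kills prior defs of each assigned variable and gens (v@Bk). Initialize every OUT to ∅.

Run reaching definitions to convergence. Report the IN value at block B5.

Answer: {a@B1, c@B1, d@B4, e@B3, f@B3}

Trace:
Converged values:
  B0:   IN={}   OUT={c@B0, d@B0}
  B1:   IN={c@B0, d@B0}   OUT={a@B1, c@B1, d@B0}
  B2:   IN={a@B1, c@B1, d@B0, d@B4, e@B3, f@B3}   OUT={a@B1, c@B1, d@B0, d@B4, e@B2, f@B3}
  B3:   IN={a@B1, c@B1, d@B0, d@B4, e@B2, f@B3}   OUT={a@B1, c@B1, d@B0, d@B4, e@B3, f@B3}
  B4:   IN={a@B1, c@B1, d@B0, d@B4, e@B3, f@B3}   OUT={a@B1, c@B1, d@B4, e@B3, f@B3}
  B5:   IN={a@B1, c@B1, d@B4, e@B3, f@B3}   OUT={a@B1, c@B5, d@B4, e@B3, f@B3}

Merge at B5: IN[B5] = OUT[B4] = {a@B1, c@B1, d@B4, e@B3, f@B3}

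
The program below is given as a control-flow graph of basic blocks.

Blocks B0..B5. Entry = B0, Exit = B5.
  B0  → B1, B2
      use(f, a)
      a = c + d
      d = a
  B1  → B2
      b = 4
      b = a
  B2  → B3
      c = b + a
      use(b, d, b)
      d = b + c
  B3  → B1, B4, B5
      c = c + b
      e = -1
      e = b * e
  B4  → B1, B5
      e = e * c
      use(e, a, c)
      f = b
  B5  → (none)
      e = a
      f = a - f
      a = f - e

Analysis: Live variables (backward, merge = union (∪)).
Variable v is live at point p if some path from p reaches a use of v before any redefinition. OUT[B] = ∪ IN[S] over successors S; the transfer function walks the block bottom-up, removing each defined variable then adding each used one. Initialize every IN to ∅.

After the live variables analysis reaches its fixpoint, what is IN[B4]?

Answer: {a, b, c, d, e}

Working:
Per-block solution:
  B0: | IN={a, b, c, d, f} | OUT={a, b, d, f}
  B1: | IN={a, d, f} | OUT={a, b, d, f}
  B2: | IN={a, b, d, f} | OUT={a, b, c, d, f}
  B3: | IN={a, b, c, d, f} | OUT={a, b, c, d, e, f}
  B4: | IN={a, b, c, d, e} | OUT={a, d, f}
  B5: | IN={a, f} | OUT={}

Merge at B4: OUT[B4] = IN[B1] ⊔ IN[B5] = {a, d, f}
Applying B4's transfer function to that OUT value gives IN[B4] (row B4 above).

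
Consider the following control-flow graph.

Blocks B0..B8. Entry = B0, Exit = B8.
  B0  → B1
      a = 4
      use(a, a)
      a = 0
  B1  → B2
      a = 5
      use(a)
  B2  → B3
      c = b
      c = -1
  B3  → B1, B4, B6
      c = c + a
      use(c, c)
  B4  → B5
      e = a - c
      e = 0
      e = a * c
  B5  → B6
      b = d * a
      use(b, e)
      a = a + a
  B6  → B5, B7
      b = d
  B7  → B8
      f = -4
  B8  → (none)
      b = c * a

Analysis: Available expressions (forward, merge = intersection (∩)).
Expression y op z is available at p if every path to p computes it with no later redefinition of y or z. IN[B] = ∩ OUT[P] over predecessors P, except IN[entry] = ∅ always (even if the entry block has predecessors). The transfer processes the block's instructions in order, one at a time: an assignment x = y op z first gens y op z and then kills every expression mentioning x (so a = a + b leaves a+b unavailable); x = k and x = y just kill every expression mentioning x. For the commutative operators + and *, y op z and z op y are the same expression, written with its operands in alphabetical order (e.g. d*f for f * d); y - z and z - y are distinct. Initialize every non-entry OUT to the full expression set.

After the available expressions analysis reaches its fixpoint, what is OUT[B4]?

Answer: {a*c, a-c}

Derivation:
Fixpoint table:
  B0: | IN={} | OUT={}
  B1: | IN={} | OUT={}
  B2: | IN={} | OUT={}
  B3: | IN={} | OUT={}
  B4: | IN={} | OUT={a*c, a-c}
  B5: | IN={} | OUT={}
  B6: | IN={} | OUT={}
  B7: | IN={} | OUT={}
  B8: | IN={} | OUT={a*c}

Merge at B4: IN[B4] = OUT[B3] = {}
Applying B4's transfer function to that IN value gives OUT[B4] (row B4 above).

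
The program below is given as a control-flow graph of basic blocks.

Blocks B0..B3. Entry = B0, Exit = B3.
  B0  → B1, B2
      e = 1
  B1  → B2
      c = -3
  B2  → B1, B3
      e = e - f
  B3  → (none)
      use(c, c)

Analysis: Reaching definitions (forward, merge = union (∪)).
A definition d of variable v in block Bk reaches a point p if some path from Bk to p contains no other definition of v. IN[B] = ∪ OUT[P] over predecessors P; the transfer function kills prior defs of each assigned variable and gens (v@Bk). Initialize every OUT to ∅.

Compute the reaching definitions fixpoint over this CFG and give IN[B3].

Answer: {c@B1, e@B2}

Working:
Fixpoint table:
  B0:  IN={}  OUT={e@B0}
  B1:  IN={c@B1, e@B0, e@B2}  OUT={c@B1, e@B0, e@B2}
  B2:  IN={c@B1, e@B0, e@B2}  OUT={c@B1, e@B2}
  B3:  IN={c@B1, e@B2}  OUT={c@B1, e@B2}

Merge at B3: IN[B3] = OUT[B2] = {c@B1, e@B2}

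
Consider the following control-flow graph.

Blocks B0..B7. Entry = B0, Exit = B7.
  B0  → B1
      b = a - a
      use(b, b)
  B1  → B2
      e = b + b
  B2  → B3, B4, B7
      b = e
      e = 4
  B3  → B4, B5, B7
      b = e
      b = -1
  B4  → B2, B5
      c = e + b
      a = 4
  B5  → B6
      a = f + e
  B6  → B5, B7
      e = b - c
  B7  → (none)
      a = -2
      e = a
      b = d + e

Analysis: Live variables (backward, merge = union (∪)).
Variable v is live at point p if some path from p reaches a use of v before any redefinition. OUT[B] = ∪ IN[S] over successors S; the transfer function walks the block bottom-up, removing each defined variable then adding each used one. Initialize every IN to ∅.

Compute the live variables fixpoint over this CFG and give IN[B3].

Converged values:
  B0:   IN={a, c, d, f}   OUT={b, c, d, f}
  B1:   IN={b, c, d, f}   OUT={c, d, e, f}
  B2:   IN={c, d, e, f}   OUT={b, c, d, e, f}
  B3:   IN={c, d, e, f}   OUT={b, c, d, e, f}
  B4:   IN={b, d, e, f}   OUT={b, c, d, e, f}
  B5:   IN={b, c, d, e, f}   OUT={b, c, d, f}
  B6:   IN={b, c, d, f}   OUT={b, c, d, e, f}
  B7:   IN={d}   OUT={}

Merge at B3: OUT[B3] = IN[B4] ⊔ IN[B5] ⊔ IN[B7] = {b, c, d, e, f}
Applying B3's transfer function to that OUT value gives IN[B3] (row B3 above).

Answer: {c, d, e, f}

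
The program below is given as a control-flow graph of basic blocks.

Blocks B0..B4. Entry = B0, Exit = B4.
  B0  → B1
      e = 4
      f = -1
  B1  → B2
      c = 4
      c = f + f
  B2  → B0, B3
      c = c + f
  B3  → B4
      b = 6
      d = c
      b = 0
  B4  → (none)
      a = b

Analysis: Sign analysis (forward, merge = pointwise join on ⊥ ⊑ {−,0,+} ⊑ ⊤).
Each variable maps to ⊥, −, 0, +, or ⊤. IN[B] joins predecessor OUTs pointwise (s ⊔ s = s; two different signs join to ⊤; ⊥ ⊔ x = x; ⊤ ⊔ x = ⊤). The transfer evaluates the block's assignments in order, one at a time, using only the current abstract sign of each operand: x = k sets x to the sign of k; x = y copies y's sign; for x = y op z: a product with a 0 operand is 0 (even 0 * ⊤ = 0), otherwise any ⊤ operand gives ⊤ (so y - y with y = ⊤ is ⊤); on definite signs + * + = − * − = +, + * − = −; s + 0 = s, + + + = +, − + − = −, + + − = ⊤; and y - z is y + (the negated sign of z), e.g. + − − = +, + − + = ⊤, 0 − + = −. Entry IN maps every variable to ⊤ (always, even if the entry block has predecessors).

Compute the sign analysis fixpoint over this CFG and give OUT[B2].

Answer: {a: ⊤, b: ⊤, c: -, d: ⊤, e: +, f: -}

Derivation:
Per-block solution:
  B0:  IN=(all ⊤)  OUT={e:+, f:-; rest ⊤}
  B1:  IN={e:+, f:-; rest ⊤}  OUT={c:-, e:+, f:-; rest ⊤}
  B2:  IN={c:-, e:+, f:-; rest ⊤}  OUT={c:-, e:+, f:-; rest ⊤}
  B3:  IN={c:-, e:+, f:-; rest ⊤}  OUT={b:0, c:-, d:-, e:+, f:-; rest ⊤}
  B4:  IN={b:0, c:-, d:-, e:+, f:-; rest ⊤}  OUT={a:0, b:0, c:-, d:-, e:+, f:-; rest ⊤}

Merge at B2: IN[B2] = OUT[B1] = {a: ⊤, b: ⊤, c: -, d: ⊤, e: +, f: -}
Applying B2's transfer function to that IN value gives OUT[B2] (row B2 above).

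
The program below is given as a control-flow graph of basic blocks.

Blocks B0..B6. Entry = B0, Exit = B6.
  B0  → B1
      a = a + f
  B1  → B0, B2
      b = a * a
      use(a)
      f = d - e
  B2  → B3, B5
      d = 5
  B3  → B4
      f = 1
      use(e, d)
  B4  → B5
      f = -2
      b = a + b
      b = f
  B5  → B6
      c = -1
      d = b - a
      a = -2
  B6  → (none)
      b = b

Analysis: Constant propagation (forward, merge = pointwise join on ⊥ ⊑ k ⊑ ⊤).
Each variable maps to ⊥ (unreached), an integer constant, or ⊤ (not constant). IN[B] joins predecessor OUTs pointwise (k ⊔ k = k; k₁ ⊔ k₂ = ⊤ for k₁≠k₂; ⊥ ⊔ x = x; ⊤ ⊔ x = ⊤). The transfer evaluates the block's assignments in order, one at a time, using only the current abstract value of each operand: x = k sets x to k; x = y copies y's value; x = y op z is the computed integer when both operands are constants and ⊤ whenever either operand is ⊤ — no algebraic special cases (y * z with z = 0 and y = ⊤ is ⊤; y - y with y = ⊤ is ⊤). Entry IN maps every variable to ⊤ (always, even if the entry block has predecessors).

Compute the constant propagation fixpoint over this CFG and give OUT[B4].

Converged values:
  B0: | IN=(all ⊤) | OUT=(all ⊤)
  B1: | IN=(all ⊤) | OUT=(all ⊤)
  B2: | IN=(all ⊤) | OUT={d:5; rest ⊤}
  B3: | IN={d:5; rest ⊤} | OUT={d:5, f:1; rest ⊤}
  B4: | IN={d:5, f:1; rest ⊤} | OUT={b:-2, d:5, f:-2; rest ⊤}
  B5: | IN={d:5; rest ⊤} | OUT={a:-2, c:-1; rest ⊤}
  B6: | IN={a:-2, c:-1; rest ⊤} | OUT={a:-2, c:-1; rest ⊤}

Merge at B4: IN[B4] = OUT[B3] = {a: ⊤, b: ⊤, c: ⊤, d: 5, e: ⊤, f: 1}
Applying B4's transfer function to that IN value gives OUT[B4] (row B4 above).

Answer: {a: ⊤, b: -2, c: ⊤, d: 5, e: ⊤, f: -2}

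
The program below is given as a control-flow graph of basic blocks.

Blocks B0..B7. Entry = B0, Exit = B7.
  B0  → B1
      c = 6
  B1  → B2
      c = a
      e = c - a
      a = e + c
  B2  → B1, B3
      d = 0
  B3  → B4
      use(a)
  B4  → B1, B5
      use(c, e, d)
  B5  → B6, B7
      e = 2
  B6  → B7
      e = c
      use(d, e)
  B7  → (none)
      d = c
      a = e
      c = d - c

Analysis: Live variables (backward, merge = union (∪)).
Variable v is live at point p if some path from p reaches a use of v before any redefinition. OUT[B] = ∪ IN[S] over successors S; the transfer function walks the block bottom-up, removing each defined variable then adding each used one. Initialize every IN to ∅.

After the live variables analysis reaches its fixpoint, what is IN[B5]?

Answer: {c, d}

Trace:
Converged values:
  B0:   IN={a}   OUT={a}
  B1:   IN={a}   OUT={a, c, e}
  B2:   IN={a, c, e}   OUT={a, c, d, e}
  B3:   IN={a, c, d, e}   OUT={a, c, d, e}
  B4:   IN={a, c, d, e}   OUT={a, c, d}
  B5:   IN={c, d}   OUT={c, d, e}
  B6:   IN={c, d}   OUT={c, e}
  B7:   IN={c, e}   OUT={}

Merge at B5: OUT[B5] = IN[B6] ⊔ IN[B7] = {c, d, e}
Applying B5's transfer function to that OUT value gives IN[B5] (row B5 above).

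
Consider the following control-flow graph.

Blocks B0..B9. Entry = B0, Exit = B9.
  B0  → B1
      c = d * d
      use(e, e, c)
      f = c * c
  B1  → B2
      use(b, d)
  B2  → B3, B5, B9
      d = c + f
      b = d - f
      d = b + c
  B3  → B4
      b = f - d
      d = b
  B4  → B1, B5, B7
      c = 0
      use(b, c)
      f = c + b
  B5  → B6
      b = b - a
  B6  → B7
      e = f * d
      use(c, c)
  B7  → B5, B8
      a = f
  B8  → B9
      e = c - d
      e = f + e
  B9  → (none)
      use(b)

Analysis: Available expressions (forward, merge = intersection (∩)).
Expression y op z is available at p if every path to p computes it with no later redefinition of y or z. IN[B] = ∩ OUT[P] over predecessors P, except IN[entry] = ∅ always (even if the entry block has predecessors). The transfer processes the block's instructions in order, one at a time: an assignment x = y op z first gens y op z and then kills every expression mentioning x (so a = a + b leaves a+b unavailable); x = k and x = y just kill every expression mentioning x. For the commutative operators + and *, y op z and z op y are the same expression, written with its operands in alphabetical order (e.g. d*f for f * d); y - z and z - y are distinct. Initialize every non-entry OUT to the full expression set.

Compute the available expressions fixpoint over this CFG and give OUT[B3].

Answer: {c+f}

Trace:
Fixpoint table:
  B0: | IN={} | OUT={c*c, d*d}
  B1: | IN={} | OUT={}
  B2: | IN={} | OUT={b+c, c+f}
  B3: | IN={b+c, c+f} | OUT={c+f}
  B4: | IN={c+f} | OUT={b+c}
  B5: | IN={} | OUT={}
  B6: | IN={} | OUT={d*f}
  B7: | IN={} | OUT={}
  B8: | IN={} | OUT={c-d}
  B9: | IN={} | OUT={}

Merge at B3: IN[B3] = OUT[B2] = {b+c, c+f}
Applying B3's transfer function to that IN value gives OUT[B3] (row B3 above).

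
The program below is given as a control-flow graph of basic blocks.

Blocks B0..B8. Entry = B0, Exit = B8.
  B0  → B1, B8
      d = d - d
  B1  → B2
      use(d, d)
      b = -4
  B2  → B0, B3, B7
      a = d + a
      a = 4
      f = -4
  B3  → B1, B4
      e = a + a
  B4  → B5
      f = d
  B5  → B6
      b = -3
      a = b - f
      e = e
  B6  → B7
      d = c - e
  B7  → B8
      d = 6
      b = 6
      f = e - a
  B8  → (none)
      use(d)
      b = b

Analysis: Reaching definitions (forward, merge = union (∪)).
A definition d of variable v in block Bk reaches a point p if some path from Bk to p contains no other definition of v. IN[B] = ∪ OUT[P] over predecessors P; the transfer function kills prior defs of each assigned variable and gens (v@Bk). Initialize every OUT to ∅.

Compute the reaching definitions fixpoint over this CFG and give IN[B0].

Answer: {a@B2, b@B1, d@B0, e@B3, f@B2}

Derivation:
Fixpoint table:
  B0: | IN={a@B2, b@B1, d@B0, e@B3, f@B2} | OUT={a@B2, b@B1, d@B0, e@B3, f@B2}
  B1: | IN={a@B2, b@B1, d@B0, e@B3, f@B2} | OUT={a@B2, b@B1, d@B0, e@B3, f@B2}
  B2: | IN={a@B2, b@B1, d@B0, e@B3, f@B2} | OUT={a@B2, b@B1, d@B0, e@B3, f@B2}
  B3: | IN={a@B2, b@B1, d@B0, e@B3, f@B2} | OUT={a@B2, b@B1, d@B0, e@B3, f@B2}
  B4: | IN={a@B2, b@B1, d@B0, e@B3, f@B2} | OUT={a@B2, b@B1, d@B0, e@B3, f@B4}
  B5: | IN={a@B2, b@B1, d@B0, e@B3, f@B4} | OUT={a@B5, b@B5, d@B0, e@B5, f@B4}
  B6: | IN={a@B5, b@B5, d@B0, e@B5, f@B4} | OUT={a@B5, b@B5, d@B6, e@B5, f@B4}
  B7: | IN={a@B2, a@B5, b@B1, b@B5, d@B0, d@B6, e@B3, e@B5, f@B2, f@B4} | OUT={a@B2, a@B5, b@B7, d@B7, e@B3, e@B5, f@B7}
  B8: | IN={a@B2, a@B5, b@B1, b@B7, d@B0, d@B7, e@B3, e@B5, f@B2, f@B7} | OUT={a@B2, a@B5, b@B8, d@B0, d@B7, e@B3, e@B5, f@B2, f@B7}

Merge at B0 (entry node, so the boundary value {} is joined with the incoming edge(s)): IN[B0] = {} ⊔ OUT[B2] = {a@B2, b@B1, d@B0, e@B3, f@B2}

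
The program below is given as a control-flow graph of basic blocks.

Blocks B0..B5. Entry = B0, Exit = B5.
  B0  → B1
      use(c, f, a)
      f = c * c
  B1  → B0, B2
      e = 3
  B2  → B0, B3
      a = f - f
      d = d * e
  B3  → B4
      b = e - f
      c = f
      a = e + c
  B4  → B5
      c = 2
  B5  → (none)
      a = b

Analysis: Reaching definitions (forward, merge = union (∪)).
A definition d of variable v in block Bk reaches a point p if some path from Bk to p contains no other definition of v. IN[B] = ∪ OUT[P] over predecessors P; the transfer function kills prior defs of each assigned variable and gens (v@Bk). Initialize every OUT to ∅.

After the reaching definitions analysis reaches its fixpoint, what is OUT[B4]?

Answer: {a@B3, b@B3, c@B4, d@B2, e@B1, f@B0}

Derivation:
Per-block solution:
  B0:   IN={a@B2, d@B2, e@B1, f@B0}   OUT={a@B2, d@B2, e@B1, f@B0}
  B1:   IN={a@B2, d@B2, e@B1, f@B0}   OUT={a@B2, d@B2, e@B1, f@B0}
  B2:   IN={a@B2, d@B2, e@B1, f@B0}   OUT={a@B2, d@B2, e@B1, f@B0}
  B3:   IN={a@B2, d@B2, e@B1, f@B0}   OUT={a@B3, b@B3, c@B3, d@B2, e@B1, f@B0}
  B4:   IN={a@B3, b@B3, c@B3, d@B2, e@B1, f@B0}   OUT={a@B3, b@B3, c@B4, d@B2, e@B1, f@B0}
  B5:   IN={a@B3, b@B3, c@B4, d@B2, e@B1, f@B0}   OUT={a@B5, b@B3, c@B4, d@B2, e@B1, f@B0}

Merge at B4: IN[B4] = OUT[B3] = {a@B3, b@B3, c@B3, d@B2, e@B1, f@B0}
Applying B4's transfer function to that IN value gives OUT[B4] (row B4 above).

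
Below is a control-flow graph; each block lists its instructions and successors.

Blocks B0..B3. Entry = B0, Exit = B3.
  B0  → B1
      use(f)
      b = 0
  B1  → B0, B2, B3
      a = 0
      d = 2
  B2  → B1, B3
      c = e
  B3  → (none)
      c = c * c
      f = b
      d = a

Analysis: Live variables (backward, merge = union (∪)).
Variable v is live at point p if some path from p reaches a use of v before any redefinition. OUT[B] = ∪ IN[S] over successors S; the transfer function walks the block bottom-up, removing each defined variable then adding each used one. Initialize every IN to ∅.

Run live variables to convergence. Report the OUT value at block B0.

Answer: {b, c, e, f}

Derivation:
Converged values:
  B0: | IN={c, e, f} | OUT={b, c, e, f}
  B1: | IN={b, c, e, f} | OUT={a, b, c, e, f}
  B2: | IN={a, b, e, f} | OUT={a, b, c, e, f}
  B3: | IN={a, b, c} | OUT={}

Merge at B0: OUT[B0] = IN[B1] = {b, c, e, f}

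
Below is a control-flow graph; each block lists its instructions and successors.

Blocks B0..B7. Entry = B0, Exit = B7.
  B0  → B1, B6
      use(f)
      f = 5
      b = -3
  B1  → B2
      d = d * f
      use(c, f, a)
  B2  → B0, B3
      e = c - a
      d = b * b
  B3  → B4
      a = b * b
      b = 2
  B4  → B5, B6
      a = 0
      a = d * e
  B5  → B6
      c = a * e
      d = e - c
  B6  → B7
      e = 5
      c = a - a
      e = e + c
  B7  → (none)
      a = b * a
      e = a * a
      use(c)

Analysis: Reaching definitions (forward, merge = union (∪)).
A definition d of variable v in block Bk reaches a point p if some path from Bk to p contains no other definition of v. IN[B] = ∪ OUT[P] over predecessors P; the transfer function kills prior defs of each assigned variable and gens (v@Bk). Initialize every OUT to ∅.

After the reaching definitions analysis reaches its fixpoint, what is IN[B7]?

Fixpoint table:
  B0:   IN={b@B0, d@B2, e@B2, f@B0}   OUT={b@B0, d@B2, e@B2, f@B0}
  B1:   IN={b@B0, d@B2, e@B2, f@B0}   OUT={b@B0, d@B1, e@B2, f@B0}
  B2:   IN={b@B0, d@B1, e@B2, f@B0}   OUT={b@B0, d@B2, e@B2, f@B0}
  B3:   IN={b@B0, d@B2, e@B2, f@B0}   OUT={a@B3, b@B3, d@B2, e@B2, f@B0}
  B4:   IN={a@B3, b@B3, d@B2, e@B2, f@B0}   OUT={a@B4, b@B3, d@B2, e@B2, f@B0}
  B5:   IN={a@B4, b@B3, d@B2, e@B2, f@B0}   OUT={a@B4, b@B3, c@B5, d@B5, e@B2, f@B0}
  B6:   IN={a@B4, b@B0, b@B3, c@B5, d@B2, d@B5, e@B2, f@B0}   OUT={a@B4, b@B0, b@B3, c@B6, d@B2, d@B5, e@B6, f@B0}
  B7:   IN={a@B4, b@B0, b@B3, c@B6, d@B2, d@B5, e@B6, f@B0}   OUT={a@B7, b@B0, b@B3, c@B6, d@B2, d@B5, e@B7, f@B0}

Merge at B7: IN[B7] = OUT[B6] = {a@B4, b@B0, b@B3, c@B6, d@B2, d@B5, e@B6, f@B0}

Answer: {a@B4, b@B0, b@B3, c@B6, d@B2, d@B5, e@B6, f@B0}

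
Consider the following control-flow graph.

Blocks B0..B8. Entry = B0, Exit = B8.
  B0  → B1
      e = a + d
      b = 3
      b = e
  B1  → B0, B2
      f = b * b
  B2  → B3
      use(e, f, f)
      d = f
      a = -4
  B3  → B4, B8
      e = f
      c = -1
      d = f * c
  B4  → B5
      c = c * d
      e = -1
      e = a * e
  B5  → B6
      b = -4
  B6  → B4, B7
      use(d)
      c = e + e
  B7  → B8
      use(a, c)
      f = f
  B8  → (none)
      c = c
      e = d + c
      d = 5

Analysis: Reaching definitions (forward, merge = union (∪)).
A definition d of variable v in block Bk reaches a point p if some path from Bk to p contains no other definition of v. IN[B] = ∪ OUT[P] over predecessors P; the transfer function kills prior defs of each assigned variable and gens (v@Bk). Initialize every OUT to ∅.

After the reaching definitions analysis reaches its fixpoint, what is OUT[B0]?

Answer: {b@B0, e@B0, f@B1}

Trace:
Per-block solution:
  B0:   IN={b@B0, e@B0, f@B1}   OUT={b@B0, e@B0, f@B1}
  B1:   IN={b@B0, e@B0, f@B1}   OUT={b@B0, e@B0, f@B1}
  B2:   IN={b@B0, e@B0, f@B1}   OUT={a@B2, b@B0, d@B2, e@B0, f@B1}
  B3:   IN={a@B2, b@B0, d@B2, e@B0, f@B1}   OUT={a@B2, b@B0, c@B3, d@B3, e@B3, f@B1}
  B4:   IN={a@B2, b@B0, b@B5, c@B3, c@B6, d@B3, e@B3, e@B4, f@B1}   OUT={a@B2, b@B0, b@B5, c@B4, d@B3, e@B4, f@B1}
  B5:   IN={a@B2, b@B0, b@B5, c@B4, d@B3, e@B4, f@B1}   OUT={a@B2, b@B5, c@B4, d@B3, e@B4, f@B1}
  B6:   IN={a@B2, b@B5, c@B4, d@B3, e@B4, f@B1}   OUT={a@B2, b@B5, c@B6, d@B3, e@B4, f@B1}
  B7:   IN={a@B2, b@B5, c@B6, d@B3, e@B4, f@B1}   OUT={a@B2, b@B5, c@B6, d@B3, e@B4, f@B7}
  B8:   IN={a@B2, b@B0, b@B5, c@B3, c@B6, d@B3, e@B3, e@B4, f@B1, f@B7}   OUT={a@B2, b@B0, b@B5, c@B8, d@B8, e@B8, f@B1, f@B7}

Merge at B0 (entry node, so the boundary value {} is joined with the incoming edge(s)): IN[B0] = {} ⊔ OUT[B1] = {b@B0, e@B0, f@B1}
Applying B0's transfer function to that IN value gives OUT[B0] (row B0 above).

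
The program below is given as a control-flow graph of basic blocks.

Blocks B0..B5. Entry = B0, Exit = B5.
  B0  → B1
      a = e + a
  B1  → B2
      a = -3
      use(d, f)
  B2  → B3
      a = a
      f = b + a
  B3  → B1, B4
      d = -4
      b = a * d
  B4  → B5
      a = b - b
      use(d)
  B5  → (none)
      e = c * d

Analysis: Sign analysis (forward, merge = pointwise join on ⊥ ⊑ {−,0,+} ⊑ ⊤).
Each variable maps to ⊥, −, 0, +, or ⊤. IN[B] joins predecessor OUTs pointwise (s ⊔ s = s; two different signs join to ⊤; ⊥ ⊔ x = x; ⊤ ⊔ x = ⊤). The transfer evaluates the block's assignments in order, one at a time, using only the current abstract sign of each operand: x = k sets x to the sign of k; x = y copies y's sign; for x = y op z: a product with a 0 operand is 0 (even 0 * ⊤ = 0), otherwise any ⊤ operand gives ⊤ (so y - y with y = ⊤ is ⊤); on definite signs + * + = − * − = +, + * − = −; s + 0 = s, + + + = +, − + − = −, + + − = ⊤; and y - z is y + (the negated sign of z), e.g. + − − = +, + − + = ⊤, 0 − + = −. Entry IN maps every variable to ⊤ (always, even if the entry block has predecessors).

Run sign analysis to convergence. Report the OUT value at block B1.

Per-block solution:
  B0:  IN=(all ⊤)  OUT=(all ⊤)
  B1:  IN=(all ⊤)  OUT={a:-; rest ⊤}
  B2:  IN={a:-; rest ⊤}  OUT={a:-; rest ⊤}
  B3:  IN={a:-; rest ⊤}  OUT={a:-, b:+, d:-; rest ⊤}
  B4:  IN={a:-, b:+, d:-; rest ⊤}  OUT={b:+, d:-; rest ⊤}
  B5:  IN={b:+, d:-; rest ⊤}  OUT={b:+, d:-; rest ⊤}

Merge at B1: IN[B1] = OUT[B0] ⊔ OUT[B3] = {a: ⊤, b: ⊤, c: ⊤, d: ⊤, e: ⊤, f: ⊤}
Applying B1's transfer function to that IN value gives OUT[B1] (row B1 above).

Answer: {a: -, b: ⊤, c: ⊤, d: ⊤, e: ⊤, f: ⊤}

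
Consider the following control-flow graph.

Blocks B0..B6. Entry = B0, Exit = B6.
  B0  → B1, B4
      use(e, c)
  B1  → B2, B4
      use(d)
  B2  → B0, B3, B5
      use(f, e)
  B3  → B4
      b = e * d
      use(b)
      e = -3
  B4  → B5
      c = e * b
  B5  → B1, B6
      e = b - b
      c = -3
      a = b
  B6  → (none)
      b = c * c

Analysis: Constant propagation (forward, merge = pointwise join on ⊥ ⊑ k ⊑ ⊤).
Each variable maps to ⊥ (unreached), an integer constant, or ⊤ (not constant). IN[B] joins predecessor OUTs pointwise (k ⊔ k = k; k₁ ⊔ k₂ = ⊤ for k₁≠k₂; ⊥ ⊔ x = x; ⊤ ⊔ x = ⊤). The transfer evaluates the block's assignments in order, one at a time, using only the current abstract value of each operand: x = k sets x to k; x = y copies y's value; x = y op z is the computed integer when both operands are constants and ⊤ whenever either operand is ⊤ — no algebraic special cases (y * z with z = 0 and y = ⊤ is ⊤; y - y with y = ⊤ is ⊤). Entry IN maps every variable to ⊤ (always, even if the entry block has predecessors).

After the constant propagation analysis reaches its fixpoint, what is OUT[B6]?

Fixpoint table:
  B0:  IN=(all ⊤)  OUT=(all ⊤)
  B1:  IN=(all ⊤)  OUT=(all ⊤)
  B2:  IN=(all ⊤)  OUT=(all ⊤)
  B3:  IN=(all ⊤)  OUT={e:-3; rest ⊤}
  B4:  IN=(all ⊤)  OUT=(all ⊤)
  B5:  IN=(all ⊤)  OUT={c:-3; rest ⊤}
  B6:  IN={c:-3; rest ⊤}  OUT={b:9, c:-3; rest ⊤}

Merge at B6: IN[B6] = OUT[B5] = {a: ⊤, b: ⊤, c: -3, d: ⊤, e: ⊤, f: ⊤}
Applying B6's transfer function to that IN value gives OUT[B6] (row B6 above).

Answer: {a: ⊤, b: 9, c: -3, d: ⊤, e: ⊤, f: ⊤}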